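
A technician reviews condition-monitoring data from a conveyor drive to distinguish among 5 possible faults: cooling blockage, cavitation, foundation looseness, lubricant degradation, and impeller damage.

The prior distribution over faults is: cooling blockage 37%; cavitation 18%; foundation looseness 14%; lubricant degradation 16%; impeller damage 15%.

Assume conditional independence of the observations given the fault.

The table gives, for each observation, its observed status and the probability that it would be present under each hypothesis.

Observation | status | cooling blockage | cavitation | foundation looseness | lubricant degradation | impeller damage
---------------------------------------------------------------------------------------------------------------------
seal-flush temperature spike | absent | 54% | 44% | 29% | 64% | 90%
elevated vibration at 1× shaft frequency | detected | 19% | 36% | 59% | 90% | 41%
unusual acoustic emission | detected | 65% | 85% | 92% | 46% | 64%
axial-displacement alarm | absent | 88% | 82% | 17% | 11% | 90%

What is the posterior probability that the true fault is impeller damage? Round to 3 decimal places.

0.005

Multiply each prior by the joint likelihood of the evidence pattern (using 1 − P(present | H) for each absent observation):
  cooling blockage: 0.37 × (1 − 0.54) × 0.19 × 0.65 × (1 − 0.88) = 0.0025224
  cavitation: 0.18 × (1 − 0.44) × 0.36 × 0.85 × (1 − 0.82) = 0.0055521
  foundation looseness: 0.14 × (1 − 0.29) × 0.59 × 0.92 × (1 − 0.17) = 0.044782
  lubricant degradation: 0.16 × (1 − 0.64) × 0.90 × 0.46 × (1 − 0.11) = 0.021223
  impeller damage: 0.15 × (1 − 0.90) × 0.41 × 0.64 × (1 − 0.90) = 0.0003936
Marginal likelihood of the evidence = 0.074473.
P(impeller damage | evidence) = 0.0003936 / 0.074473 ≈ 0.005.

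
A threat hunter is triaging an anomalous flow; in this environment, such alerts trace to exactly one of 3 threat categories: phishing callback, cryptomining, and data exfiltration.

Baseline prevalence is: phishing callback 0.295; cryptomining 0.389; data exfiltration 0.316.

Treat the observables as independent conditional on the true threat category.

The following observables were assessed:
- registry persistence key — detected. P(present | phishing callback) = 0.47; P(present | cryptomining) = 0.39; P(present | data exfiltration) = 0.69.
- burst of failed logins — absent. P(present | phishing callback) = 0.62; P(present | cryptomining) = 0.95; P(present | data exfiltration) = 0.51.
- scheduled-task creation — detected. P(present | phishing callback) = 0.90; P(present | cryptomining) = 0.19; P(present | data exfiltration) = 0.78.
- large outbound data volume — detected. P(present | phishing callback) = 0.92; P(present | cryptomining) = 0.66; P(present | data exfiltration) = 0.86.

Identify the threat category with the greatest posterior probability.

data exfiltration

By Bayes' rule with conditional independence, the unnormalized weight for each hypothesis is prior × ∏ likelihoods (using 1 − P(present | H) for each absent observable):
  phishing callback: 0.295 × 0.47 × (1 − 0.62) × 0.90 × 0.92 = 0.043625
  cryptomining: 0.389 × 0.39 × (1 − 0.95) × 0.19 × 0.66 = 0.00095122
  data exfiltration: 0.316 × 0.69 × (1 − 0.51) × 0.78 × 0.86 = 0.071668
The unnormalized weights sum to 0.11624.
P(phishing callback | evidence) ≈ 0.043625 / 0.11624 ≈ 0.375
P(cryptomining | evidence) ≈ 0.00095122 / 0.11624 ≈ 0.008
P(data exfiltration | evidence) ≈ 0.071668 / 0.11624 ≈ 0.617
The largest is 0.617, so data exfiltration is most probable.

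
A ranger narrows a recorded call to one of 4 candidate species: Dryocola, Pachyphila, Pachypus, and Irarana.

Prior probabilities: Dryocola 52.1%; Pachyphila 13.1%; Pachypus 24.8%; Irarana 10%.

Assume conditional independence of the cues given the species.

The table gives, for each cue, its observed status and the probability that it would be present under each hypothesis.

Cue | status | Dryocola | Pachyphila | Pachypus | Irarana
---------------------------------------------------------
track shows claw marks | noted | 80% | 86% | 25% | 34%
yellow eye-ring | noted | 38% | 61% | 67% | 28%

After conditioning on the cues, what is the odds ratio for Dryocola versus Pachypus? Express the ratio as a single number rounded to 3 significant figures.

Posterior odds equal prior odds times the likelihood ratio; only the two competing hypotheses matter.
  Dryocola: 0.521 × 0.80 × 0.38 = 0.15838
  Pachypus: 0.248 × 0.25 × 0.67 = 0.04154
Posterior odds = 0.15838 / 0.04154 ≈ 3.81.

3.81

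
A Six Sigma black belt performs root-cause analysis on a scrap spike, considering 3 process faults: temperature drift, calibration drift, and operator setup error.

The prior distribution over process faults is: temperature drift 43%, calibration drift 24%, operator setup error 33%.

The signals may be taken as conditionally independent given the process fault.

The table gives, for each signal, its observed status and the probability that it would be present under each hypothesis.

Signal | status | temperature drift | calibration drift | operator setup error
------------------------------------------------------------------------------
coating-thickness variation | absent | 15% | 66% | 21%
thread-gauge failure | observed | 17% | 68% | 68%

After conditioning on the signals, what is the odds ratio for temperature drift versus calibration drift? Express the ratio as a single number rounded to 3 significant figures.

1.12

Unnormalized posterior weight (prior times the signal likelihoods) for each of the two hypotheses (using 1 − P(present | H) for each absent signal):
  temperature drift: 0.43 × (1 − 0.15) × 0.17 = 0.062135
  calibration drift: 0.24 × (1 − 0.66) × 0.68 = 0.055488
Odds(temperature drift : calibration drift) = 0.062135 / 0.055488 ≈ 1.12.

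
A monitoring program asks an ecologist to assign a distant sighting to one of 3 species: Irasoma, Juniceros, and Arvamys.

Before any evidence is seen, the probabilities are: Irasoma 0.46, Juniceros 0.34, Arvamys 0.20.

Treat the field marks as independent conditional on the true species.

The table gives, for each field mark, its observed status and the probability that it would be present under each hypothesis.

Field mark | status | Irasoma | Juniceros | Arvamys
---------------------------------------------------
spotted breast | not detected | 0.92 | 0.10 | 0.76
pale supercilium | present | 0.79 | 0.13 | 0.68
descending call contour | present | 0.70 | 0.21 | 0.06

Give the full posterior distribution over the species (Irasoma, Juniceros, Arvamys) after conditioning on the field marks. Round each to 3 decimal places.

0.664, 0.272, 0.064

Multiply each prior by the joint likelihood of the field mark pattern (using 1 − P(present | H) for each absent field mark):
  Irasoma: 0.46 × (1 − 0.92) × 0.79 × 0.70 = 0.02035
  Juniceros: 0.34 × (1 − 0.10) × 0.13 × 0.21 = 0.0083538
  Arvamys: 0.20 × (1 − 0.76) × 0.68 × 0.06 = 0.0019584
Normalizing constant Z = 0.02035 + 0.0083538 + 0.0019584 = 0.030663.
P(Irasoma | evidence) = 0.02035 / 0.030663 ≈ 0.664
P(Juniceros | evidence) = 0.0083538 / 0.030663 ≈ 0.272
P(Arvamys | evidence) = 0.0019584 / 0.030663 ≈ 0.064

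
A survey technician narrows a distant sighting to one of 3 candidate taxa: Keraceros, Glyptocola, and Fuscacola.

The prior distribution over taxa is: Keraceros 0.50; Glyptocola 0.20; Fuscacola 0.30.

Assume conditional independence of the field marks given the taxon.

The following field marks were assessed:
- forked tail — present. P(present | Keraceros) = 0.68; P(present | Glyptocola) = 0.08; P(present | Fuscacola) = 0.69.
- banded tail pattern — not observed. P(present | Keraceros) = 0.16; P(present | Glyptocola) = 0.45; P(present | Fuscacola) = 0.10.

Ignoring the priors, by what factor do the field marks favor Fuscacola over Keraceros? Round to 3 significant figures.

Take the product of per-field mark likelihoods under each hypothesis (using 1 − P(present | H) for each absent field mark), then divide.
  Fuscacola: 0.69 × (1 − 0.10) = 0.621
  Keraceros: 0.68 × (1 − 0.16) = 0.5712
Bayes factor = 0.621 / 0.5712 ≈ 1.09

1.09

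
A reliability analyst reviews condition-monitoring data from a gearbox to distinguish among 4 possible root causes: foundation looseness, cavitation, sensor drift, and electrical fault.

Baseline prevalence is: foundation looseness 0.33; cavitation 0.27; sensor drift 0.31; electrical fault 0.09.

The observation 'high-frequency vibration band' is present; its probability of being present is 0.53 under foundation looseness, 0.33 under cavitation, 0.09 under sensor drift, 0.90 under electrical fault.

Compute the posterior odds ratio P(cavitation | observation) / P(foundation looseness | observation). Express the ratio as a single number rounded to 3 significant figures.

0.509

Posterior odds equal prior odds times the likelihood ratio; only the two competing hypotheses matter.
  cavitation: 0.27 × 0.33 = 0.0891
  foundation looseness: 0.33 × 0.53 = 0.1749
Odds(cavitation : foundation looseness) = 0.0891 / 0.1749 ≈ 0.509.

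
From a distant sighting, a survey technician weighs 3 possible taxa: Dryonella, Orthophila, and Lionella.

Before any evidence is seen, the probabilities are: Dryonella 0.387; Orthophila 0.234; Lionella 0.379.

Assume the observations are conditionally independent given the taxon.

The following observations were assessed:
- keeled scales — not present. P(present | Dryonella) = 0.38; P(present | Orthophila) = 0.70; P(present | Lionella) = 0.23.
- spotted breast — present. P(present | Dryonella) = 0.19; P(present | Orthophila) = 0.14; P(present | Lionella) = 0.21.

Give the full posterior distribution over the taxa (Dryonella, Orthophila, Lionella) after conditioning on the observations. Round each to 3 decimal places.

0.391, 0.084, 0.525

Multiply each prior by the joint likelihood of the evidence pattern (using 1 − P(present | H) for each absent observation):
  Dryonella: 0.387 × (1 − 0.38) × 0.19 = 0.045589
  Orthophila: 0.234 × (1 − 0.70) × 0.14 = 0.009828
  Lionella: 0.379 × (1 − 0.23) × 0.21 = 0.061284
Marginal likelihood of the evidence = 0.1167.
P(Dryonella | evidence) = 0.045589 / 0.1167 ≈ 0.391
P(Orthophila | evidence) = 0.009828 / 0.1167 ≈ 0.084
P(Lionella | evidence) = 0.061284 / 0.1167 ≈ 0.525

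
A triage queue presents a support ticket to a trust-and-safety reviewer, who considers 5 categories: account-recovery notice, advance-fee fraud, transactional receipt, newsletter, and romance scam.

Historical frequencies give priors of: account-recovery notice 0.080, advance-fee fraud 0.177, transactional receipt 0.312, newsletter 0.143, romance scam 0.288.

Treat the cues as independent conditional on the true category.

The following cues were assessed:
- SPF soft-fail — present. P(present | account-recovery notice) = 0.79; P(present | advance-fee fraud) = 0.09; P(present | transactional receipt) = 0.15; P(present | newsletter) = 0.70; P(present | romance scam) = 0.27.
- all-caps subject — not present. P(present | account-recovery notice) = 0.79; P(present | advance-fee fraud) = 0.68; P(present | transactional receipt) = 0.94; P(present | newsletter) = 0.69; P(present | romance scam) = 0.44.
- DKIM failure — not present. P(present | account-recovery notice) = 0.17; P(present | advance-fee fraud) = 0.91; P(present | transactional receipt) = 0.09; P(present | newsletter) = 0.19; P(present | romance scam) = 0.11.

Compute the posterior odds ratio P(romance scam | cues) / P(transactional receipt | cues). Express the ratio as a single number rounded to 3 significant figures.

15.2

Unnormalized posterior weight (prior times the cue likelihoods) for each of the two hypotheses (using 1 − P(present | H) for each absent cue):
  romance scam: 0.288 × 0.27 × (1 − 0.44) × (1 − 0.11) = 0.038756
  transactional receipt: 0.312 × 0.15 × (1 − 0.94) × (1 − 0.09) = 0.0025553
Odds(romance scam : transactional receipt) = 0.038756 / 0.0025553 ≈ 15.2.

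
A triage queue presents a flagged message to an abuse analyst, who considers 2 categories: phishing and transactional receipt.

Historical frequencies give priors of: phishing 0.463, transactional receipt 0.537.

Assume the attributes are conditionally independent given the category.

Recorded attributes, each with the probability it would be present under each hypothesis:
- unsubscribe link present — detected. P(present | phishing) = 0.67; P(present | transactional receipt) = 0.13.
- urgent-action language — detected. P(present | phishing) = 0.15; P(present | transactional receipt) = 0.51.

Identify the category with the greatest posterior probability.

phishing

Multiply each prior by the joint likelihood of the attribute pattern:
  phishing: 0.463 × 0.67 × 0.15 = 0.046532
  transactional receipt: 0.537 × 0.13 × 0.51 = 0.035603
Marginal likelihood of the evidence = 0.082135.
P(phishing | evidence) ≈ 0.046532 / 0.082135 ≈ 0.567
P(transactional receipt | evidence) ≈ 0.035603 / 0.082135 ≈ 0.433
The largest is 0.567, so phishing is most probable.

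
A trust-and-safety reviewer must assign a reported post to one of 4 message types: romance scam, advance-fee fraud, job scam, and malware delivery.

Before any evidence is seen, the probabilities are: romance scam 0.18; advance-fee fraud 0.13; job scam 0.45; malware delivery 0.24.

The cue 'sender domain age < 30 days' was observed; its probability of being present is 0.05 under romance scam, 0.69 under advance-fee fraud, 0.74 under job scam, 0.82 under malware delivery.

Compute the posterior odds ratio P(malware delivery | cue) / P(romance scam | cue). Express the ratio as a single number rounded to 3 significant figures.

21.9

Posterior odds equal prior odds times the likelihood ratio; only the two competing hypotheses matter.
  malware delivery: 0.24 × 0.82 = 0.1968
  romance scam: 0.18 × 0.05 = 0.009
Posterior odds = 0.1968 / 0.009 ≈ 21.9.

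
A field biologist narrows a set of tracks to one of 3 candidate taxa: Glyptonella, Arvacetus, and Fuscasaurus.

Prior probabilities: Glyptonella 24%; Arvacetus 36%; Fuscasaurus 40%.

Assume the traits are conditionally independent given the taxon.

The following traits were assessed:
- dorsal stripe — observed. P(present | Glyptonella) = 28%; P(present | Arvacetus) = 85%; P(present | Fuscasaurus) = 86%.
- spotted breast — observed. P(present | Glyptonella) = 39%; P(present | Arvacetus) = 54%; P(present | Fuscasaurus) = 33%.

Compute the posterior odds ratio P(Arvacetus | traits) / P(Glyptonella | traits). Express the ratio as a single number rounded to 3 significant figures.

6.30

The normalizing constant cancels in an odds ratio, so compute prior × likelihood for the two hypotheses only:
  Arvacetus: 0.36 × 0.85 × 0.54 = 0.16524
  Glyptonella: 0.24 × 0.28 × 0.39 = 0.026208
Posterior odds = 0.16524 / 0.026208 ≈ 6.30.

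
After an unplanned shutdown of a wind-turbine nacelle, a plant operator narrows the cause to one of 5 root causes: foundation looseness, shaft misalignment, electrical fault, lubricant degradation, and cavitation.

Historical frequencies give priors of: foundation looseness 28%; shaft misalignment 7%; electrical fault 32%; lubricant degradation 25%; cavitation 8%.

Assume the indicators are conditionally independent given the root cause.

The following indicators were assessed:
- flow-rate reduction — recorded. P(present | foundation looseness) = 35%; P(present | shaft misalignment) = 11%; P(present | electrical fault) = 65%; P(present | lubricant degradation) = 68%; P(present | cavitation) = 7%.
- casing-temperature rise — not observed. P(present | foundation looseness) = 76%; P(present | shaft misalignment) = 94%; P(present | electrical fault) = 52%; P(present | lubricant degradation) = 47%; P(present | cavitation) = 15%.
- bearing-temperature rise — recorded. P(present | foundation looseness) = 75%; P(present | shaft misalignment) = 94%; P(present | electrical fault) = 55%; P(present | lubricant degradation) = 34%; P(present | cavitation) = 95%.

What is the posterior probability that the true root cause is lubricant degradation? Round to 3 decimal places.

Multiply each prior by the joint likelihood of the indicator pattern (using 1 − P(present | H) for each absent indicator):
  foundation looseness: 0.28 × 0.35 × (1 − 0.76) × 0.75 = 0.01764
  shaft misalignment: 0.07 × 0.11 × (1 − 0.94) × 0.94 = 0.00043428
  electrical fault: 0.32 × 0.65 × (1 − 0.52) × 0.55 = 0.054912
  lubricant degradation: 0.25 × 0.68 × (1 − 0.47) × 0.34 = 0.030634
  cavitation: 0.08 × 0.07 × (1 − 0.15) × 0.95 = 0.004522
Normalizing constant Z = 0.01764 + 0.00043428 + 0.054912 + 0.030634 + 0.004522 = 0.10814.
P(lubricant degradation | evidence) = 0.030634 / 0.10814 ≈ 0.283.

0.283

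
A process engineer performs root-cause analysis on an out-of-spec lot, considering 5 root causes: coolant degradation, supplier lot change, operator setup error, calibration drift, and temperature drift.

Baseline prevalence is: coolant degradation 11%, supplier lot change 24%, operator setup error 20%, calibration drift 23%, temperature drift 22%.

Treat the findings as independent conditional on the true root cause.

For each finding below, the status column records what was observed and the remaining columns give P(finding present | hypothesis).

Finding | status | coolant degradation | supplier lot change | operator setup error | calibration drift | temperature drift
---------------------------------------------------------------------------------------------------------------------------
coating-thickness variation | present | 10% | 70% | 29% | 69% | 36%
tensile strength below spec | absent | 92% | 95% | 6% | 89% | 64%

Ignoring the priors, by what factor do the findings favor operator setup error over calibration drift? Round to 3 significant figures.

3.59

Joint likelihood of the evidence pattern under each hypothesis (using 1 − P(present | H) for each absent finding):
  operator setup error: 0.29 × (1 − 0.06) = 0.2726
  calibration drift: 0.69 × (1 − 0.89) = 0.0759
Bayes factor = 0.2726 / 0.0759 ≈ 3.59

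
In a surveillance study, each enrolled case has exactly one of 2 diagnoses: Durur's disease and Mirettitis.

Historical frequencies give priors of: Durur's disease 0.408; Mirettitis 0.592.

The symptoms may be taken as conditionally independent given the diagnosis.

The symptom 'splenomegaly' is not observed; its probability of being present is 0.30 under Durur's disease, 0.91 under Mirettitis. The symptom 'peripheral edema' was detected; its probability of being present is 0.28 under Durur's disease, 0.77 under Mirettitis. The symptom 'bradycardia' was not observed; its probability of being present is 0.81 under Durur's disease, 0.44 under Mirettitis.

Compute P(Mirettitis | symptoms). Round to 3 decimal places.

0.602

By Bayes' rule with conditional independence, the unnormalized weight for each hypothesis is prior × ∏ likelihoods (using 1 − P(present | H) for each absent symptom):
  Durur's disease: 0.408 × (1 − 0.30) × 0.28 × (1 − 0.81) = 0.015194
  Mirettitis: 0.592 × (1 − 0.91) × 0.77 × (1 − 0.44) = 0.022974
The unnormalized weights sum to 0.038168.
P(Mirettitis | evidence) = 0.022974 / 0.038168 ≈ 0.602.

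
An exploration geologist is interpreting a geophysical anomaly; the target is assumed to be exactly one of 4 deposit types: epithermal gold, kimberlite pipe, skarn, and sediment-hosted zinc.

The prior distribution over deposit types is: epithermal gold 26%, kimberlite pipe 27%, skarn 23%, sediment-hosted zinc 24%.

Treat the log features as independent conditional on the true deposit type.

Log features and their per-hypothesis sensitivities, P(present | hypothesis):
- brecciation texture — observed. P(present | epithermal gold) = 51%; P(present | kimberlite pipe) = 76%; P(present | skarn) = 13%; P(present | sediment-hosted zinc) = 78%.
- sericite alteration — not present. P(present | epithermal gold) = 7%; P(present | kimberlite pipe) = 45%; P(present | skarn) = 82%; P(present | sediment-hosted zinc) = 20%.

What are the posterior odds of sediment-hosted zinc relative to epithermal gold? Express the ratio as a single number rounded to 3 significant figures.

1.21

The normalizing constant cancels in an odds ratio, so compute prior × likelihood for the two hypotheses only (using 1 − P(present | H) for each absent log feature):
  sediment-hosted zinc: 0.24 × 0.78 × (1 − 0.20) = 0.14976
  epithermal gold: 0.26 × 0.51 × (1 − 0.07) = 0.12332
Odds(sediment-hosted zinc : epithermal gold) = 0.14976 / 0.12332 ≈ 1.21.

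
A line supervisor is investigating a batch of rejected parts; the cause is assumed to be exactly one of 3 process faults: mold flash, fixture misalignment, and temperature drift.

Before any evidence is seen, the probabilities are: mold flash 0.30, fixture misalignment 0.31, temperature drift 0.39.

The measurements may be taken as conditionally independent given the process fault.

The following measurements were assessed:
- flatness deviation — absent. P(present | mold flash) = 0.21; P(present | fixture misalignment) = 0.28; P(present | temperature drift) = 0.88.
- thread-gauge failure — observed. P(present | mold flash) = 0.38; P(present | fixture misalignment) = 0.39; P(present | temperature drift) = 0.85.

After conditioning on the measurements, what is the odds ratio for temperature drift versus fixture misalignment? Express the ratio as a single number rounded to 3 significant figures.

The normalizing constant cancels in an odds ratio, so compute prior × likelihood for the two hypotheses only (using 1 − P(present | H) for each absent measurement):
  temperature drift: 0.39 × (1 − 0.88) × 0.85 = 0.03978
  fixture misalignment: 0.31 × (1 − 0.28) × 0.39 = 0.087048
Odds(temperature drift : fixture misalignment) = 0.03978 / 0.087048 ≈ 0.457.

0.457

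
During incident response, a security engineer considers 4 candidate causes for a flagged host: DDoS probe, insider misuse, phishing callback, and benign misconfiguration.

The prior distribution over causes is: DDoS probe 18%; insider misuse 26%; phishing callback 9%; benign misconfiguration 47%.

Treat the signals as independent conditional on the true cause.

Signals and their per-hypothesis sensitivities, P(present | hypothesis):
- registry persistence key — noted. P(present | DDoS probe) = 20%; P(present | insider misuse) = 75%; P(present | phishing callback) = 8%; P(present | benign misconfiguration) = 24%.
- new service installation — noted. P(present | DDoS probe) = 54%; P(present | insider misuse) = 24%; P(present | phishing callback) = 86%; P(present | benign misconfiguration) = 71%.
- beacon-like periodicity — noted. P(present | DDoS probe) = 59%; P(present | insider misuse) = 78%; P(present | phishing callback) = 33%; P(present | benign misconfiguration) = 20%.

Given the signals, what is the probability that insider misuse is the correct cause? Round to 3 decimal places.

For each hypothesis, the unnormalized posterior weight is prior × product of the signal likelihoods:
  DDoS probe: 0.18 × 0.20 × 0.54 × 0.59 = 0.01147
  insider misuse: 0.26 × 0.75 × 0.24 × 0.78 = 0.036504
  phishing callback: 0.09 × 0.08 × 0.86 × 0.33 = 0.0020434
  benign misconfiguration: 0.47 × 0.24 × 0.71 × 0.20 = 0.016018
Marginal likelihood of the evidence = 0.066035.
P(insider misuse | evidence) = 0.036504 / 0.066035 ≈ 0.553.

0.553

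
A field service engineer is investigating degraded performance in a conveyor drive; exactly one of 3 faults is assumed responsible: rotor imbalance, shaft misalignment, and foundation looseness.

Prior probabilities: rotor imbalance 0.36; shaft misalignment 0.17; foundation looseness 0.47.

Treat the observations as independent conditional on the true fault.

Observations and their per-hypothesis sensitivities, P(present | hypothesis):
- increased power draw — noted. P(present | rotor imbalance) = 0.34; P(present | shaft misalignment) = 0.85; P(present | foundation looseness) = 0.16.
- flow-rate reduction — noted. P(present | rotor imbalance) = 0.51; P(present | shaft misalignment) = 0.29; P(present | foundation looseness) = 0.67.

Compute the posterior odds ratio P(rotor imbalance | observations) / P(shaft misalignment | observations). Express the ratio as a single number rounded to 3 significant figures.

1.49

Posterior odds equal prior odds times the likelihood ratio; only the two competing hypotheses matter.
  rotor imbalance: 0.36 × 0.34 × 0.51 = 0.062424
  shaft misalignment: 0.17 × 0.85 × 0.29 = 0.041905
Posterior odds = 0.062424 / 0.041905 ≈ 1.49.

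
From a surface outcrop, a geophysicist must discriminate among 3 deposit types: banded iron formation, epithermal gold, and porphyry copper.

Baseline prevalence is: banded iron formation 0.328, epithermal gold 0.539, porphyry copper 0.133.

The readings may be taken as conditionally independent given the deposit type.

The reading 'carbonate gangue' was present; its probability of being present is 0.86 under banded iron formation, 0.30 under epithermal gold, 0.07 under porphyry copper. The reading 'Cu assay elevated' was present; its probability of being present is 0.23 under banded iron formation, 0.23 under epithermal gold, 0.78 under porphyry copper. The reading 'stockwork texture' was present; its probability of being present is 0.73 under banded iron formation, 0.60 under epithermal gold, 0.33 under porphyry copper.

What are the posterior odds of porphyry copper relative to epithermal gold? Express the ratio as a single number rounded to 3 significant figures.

Posterior odds equal prior odds times the likelihood ratio; only the two competing hypotheses matter.
  porphyry copper: 0.133 × 0.07 × 0.78 × 0.33 = 0.0023964
  epithermal gold: 0.539 × 0.30 × 0.23 × 0.60 = 0.022315
Posterior odds = 0.0023964 / 0.022315 ≈ 0.107.

0.107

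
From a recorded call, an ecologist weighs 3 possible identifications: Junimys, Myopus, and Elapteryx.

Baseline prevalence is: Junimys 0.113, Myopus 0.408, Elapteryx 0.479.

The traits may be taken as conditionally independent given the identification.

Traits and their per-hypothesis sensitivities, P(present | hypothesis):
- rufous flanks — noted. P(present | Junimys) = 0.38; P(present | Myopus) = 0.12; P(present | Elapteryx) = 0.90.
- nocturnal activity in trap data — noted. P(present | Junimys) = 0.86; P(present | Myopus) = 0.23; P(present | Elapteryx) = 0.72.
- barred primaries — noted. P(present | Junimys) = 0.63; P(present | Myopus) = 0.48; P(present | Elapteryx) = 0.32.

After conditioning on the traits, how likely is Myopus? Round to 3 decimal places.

0.042

For each hypothesis, the unnormalized posterior weight is prior × product of the trait likelihoods:
  Junimys: 0.113 × 0.38 × 0.86 × 0.63 = 0.023265
  Myopus: 0.408 × 0.12 × 0.23 × 0.48 = 0.0054052
  Elapteryx: 0.479 × 0.90 × 0.72 × 0.32 = 0.099325
Marginal likelihood of the evidence = 0.128.
P(Myopus | evidence) = 0.0054052 / 0.128 ≈ 0.042.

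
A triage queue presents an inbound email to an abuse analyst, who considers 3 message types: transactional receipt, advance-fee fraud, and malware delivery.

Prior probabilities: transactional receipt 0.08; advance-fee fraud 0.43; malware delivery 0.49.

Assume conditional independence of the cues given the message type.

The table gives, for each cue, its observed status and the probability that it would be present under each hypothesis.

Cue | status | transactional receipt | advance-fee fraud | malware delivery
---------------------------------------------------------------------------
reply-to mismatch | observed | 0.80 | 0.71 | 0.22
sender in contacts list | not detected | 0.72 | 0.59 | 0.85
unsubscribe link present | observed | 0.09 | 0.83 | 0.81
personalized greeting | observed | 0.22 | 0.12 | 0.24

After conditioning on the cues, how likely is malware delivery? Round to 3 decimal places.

By Bayes' rule with conditional independence, the unnormalized weight for each hypothesis is prior × ∏ likelihoods (using 1 − P(present | H) for each absent cue):
  transactional receipt: 0.08 × 0.80 × (1 − 0.72) × 0.09 × 0.22 = 0.00035482
  advance-fee fraud: 0.43 × 0.71 × (1 − 0.59) × 0.83 × 0.12 = 0.012467
  malware delivery: 0.49 × 0.22 × (1 − 0.85) × 0.81 × 0.24 = 0.0031434
Normalizing constant Z = 0.00035482 + 0.012467 + 0.0031434 = 0.015965.
P(malware delivery | evidence) = 0.0031434 / 0.015965 ≈ 0.197.

0.197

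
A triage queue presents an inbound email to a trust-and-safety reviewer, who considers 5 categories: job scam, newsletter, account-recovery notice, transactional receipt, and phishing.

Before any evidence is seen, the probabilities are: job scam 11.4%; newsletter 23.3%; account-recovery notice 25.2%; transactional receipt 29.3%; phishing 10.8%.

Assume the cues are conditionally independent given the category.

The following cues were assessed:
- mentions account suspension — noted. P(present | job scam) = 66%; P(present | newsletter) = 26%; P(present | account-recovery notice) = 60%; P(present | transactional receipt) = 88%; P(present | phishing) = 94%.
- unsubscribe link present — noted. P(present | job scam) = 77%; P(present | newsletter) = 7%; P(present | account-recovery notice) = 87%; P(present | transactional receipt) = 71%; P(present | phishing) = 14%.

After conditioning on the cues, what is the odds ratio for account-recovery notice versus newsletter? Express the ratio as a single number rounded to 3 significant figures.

Posterior odds equal prior odds times the likelihood ratio; only the two competing hypotheses matter.
  account-recovery notice: 0.252 × 0.60 × 0.87 = 0.13154
  newsletter: 0.233 × 0.26 × 0.07 = 0.0042406
Posterior odds = 0.13154 / 0.0042406 ≈ 31.0.

31.0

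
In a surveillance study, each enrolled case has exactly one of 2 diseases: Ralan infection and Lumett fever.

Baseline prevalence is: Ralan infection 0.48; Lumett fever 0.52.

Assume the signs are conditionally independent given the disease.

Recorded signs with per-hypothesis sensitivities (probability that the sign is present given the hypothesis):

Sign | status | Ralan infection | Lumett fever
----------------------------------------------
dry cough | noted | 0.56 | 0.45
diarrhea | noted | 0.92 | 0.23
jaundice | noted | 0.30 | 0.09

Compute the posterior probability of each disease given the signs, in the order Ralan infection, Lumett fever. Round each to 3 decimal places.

For each hypothesis, the unnormalized posterior weight is prior × product of the sign likelihoods:
  Ralan infection: 0.48 × 0.56 × 0.92 × 0.30 = 0.074189
  Lumett fever: 0.52 × 0.45 × 0.23 × 0.09 = 0.0048438
Marginal likelihood of the evidence = 0.079033.
P(Ralan infection | evidence) = 0.074189 / 0.079033 ≈ 0.939
P(Lumett fever | evidence) = 0.0048438 / 0.079033 ≈ 0.061

0.939, 0.061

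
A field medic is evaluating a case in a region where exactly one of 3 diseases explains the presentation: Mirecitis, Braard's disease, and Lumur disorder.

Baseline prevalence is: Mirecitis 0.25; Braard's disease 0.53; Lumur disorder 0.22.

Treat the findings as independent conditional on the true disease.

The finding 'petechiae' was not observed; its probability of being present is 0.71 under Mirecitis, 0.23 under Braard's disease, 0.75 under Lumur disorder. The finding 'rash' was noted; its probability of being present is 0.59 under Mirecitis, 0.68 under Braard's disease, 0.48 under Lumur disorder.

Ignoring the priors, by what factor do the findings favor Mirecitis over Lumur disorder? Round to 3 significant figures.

The Bayes factor is the ratio of the joint likelihoods of the evidence pattern under the two hypotheses (using 1 − P(present | H) for each absent finding).
  Mirecitis: (1 − 0.71) × 0.59 = 0.1711
  Lumur disorder: (1 − 0.75) × 0.48 = 0.12
Bayes factor = 0.1711 / 0.12 ≈ 1.43

1.43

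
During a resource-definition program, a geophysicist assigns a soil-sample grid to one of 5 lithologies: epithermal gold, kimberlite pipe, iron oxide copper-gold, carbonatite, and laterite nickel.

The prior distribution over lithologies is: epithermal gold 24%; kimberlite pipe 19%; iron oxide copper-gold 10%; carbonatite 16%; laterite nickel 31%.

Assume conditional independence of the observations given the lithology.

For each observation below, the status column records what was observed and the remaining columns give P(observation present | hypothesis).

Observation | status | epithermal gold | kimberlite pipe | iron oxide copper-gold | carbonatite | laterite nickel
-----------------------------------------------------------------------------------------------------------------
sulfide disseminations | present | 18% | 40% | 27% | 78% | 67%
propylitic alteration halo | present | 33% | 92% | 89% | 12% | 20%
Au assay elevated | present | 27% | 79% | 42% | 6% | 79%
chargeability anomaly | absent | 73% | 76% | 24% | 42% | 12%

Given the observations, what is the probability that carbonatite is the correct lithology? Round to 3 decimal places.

Multiply each prior by the joint likelihood of the evidence pattern (using 1 − P(present | H) for each absent observation):
  epithermal gold: 0.24 × 0.18 × 0.33 × 0.27 × (1 − 0.73) = 0.0010393
  kimberlite pipe: 0.19 × 0.40 × 0.92 × 0.79 × (1 − 0.76) = 0.013257
  iron oxide copper-gold: 0.10 × 0.27 × 0.89 × 0.42 × (1 − 0.24) = 0.0076704
  carbonatite: 0.16 × 0.78 × 0.12 × 0.06 × (1 − 0.42) = 0.00052116
  laterite nickel: 0.31 × 0.67 × 0.20 × 0.79 × (1 − 0.12) = 0.028879
Normalizing constant Z = 0.0010393 + 0.013257 + 0.0076704 + 0.00052116 + 0.028879 = 0.051366.
P(carbonatite | evidence) = 0.00052116 / 0.051366 ≈ 0.010.

0.010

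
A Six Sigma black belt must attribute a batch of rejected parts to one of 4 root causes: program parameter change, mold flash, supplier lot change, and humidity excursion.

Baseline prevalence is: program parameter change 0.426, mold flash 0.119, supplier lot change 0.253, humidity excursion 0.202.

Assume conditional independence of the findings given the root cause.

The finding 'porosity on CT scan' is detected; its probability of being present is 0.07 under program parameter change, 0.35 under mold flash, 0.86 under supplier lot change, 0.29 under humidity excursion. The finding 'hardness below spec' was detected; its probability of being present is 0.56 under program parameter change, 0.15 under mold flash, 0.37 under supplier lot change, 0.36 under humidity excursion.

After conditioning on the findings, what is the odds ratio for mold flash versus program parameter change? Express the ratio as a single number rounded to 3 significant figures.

0.374

Posterior odds equal prior odds times the likelihood ratio; only the two competing hypotheses matter.
  mold flash: 0.119 × 0.35 × 0.15 = 0.0062475
  program parameter change: 0.426 × 0.07 × 0.56 = 0.016699
Odds(mold flash : program parameter change) = 0.0062475 / 0.016699 ≈ 0.374.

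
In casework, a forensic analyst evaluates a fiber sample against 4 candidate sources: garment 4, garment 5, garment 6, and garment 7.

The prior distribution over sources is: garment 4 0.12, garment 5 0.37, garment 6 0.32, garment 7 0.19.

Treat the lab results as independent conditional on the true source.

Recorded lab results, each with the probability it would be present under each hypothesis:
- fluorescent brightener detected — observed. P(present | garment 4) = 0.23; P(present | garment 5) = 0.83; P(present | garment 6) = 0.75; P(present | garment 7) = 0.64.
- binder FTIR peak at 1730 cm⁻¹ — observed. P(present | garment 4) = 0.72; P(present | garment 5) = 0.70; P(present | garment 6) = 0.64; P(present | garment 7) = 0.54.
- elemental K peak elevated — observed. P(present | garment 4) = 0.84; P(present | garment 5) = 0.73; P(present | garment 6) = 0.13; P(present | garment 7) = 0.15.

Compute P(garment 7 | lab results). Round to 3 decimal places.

0.048

For each hypothesis, the unnormalized posterior weight is prior × product of the lab result likelihoods:
  garment 4: 0.12 × 0.23 × 0.72 × 0.84 = 0.016692
  garment 5: 0.37 × 0.83 × 0.70 × 0.73 = 0.15693
  garment 6: 0.32 × 0.75 × 0.64 × 0.13 = 0.019968
  garment 7: 0.19 × 0.64 × 0.54 × 0.15 = 0.0098496
The unnormalized weights sum to 0.20344.
P(garment 7 | evidence) = 0.0098496 / 0.20344 ≈ 0.048.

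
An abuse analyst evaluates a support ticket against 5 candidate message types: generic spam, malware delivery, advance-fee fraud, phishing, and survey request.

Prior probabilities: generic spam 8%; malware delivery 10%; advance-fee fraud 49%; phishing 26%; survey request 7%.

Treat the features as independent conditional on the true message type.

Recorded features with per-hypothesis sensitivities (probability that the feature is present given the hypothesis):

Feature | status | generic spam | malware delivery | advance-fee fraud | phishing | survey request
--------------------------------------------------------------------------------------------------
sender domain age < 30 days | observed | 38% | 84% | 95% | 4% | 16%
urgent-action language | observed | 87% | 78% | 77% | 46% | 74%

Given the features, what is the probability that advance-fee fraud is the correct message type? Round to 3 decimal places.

By Bayes' rule with conditional independence, the unnormalized weight for each hypothesis is prior × ∏ likelihoods:
  generic spam: 0.08 × 0.38 × 0.87 = 0.026448
  malware delivery: 0.10 × 0.84 × 0.78 = 0.06552
  advance-fee fraud: 0.49 × 0.95 × 0.77 = 0.35844
  phishing: 0.26 × 0.04 × 0.46 = 0.004784
  survey request: 0.07 × 0.16 × 0.74 = 0.008288
Marginal likelihood of the evidence = 0.46348.
P(advance-fee fraud | evidence) = 0.35844 / 0.46348 ≈ 0.773.

0.773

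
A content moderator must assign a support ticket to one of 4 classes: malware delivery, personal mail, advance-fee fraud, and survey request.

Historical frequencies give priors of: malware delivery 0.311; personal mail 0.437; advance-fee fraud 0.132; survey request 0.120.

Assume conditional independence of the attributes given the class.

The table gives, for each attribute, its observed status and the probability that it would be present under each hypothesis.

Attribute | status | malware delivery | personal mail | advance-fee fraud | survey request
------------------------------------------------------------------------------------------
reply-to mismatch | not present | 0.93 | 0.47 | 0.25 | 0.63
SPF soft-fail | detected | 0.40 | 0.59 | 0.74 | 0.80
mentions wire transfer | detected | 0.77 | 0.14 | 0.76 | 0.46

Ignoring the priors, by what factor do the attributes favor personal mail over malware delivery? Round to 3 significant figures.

Joint likelihood of the attribute pattern under each hypothesis (using 1 − P(present | H) for each absent attribute):
  personal mail: (1 − 0.47) × 0.59 × 0.14 = 0.043778
  malware delivery: (1 − 0.93) × 0.40 × 0.77 = 0.02156
Bayes factor = 0.043778 / 0.02156 ≈ 2.03

2.03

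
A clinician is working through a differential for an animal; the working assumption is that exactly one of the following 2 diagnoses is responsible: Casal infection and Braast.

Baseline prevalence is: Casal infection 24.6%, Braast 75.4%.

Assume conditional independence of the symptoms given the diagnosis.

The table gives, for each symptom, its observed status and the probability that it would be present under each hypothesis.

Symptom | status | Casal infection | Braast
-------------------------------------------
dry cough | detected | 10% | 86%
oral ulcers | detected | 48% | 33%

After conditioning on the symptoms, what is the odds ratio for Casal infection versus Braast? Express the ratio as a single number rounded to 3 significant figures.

Posterior odds equal prior odds times the likelihood ratio; only the two competing hypotheses matter.
  Casal infection: 0.246 × 0.10 × 0.48 = 0.011808
  Braast: 0.754 × 0.86 × 0.33 = 0.21399
Odds(Casal infection : Braast) = 0.011808 / 0.21399 ≈ 0.0552.

0.0552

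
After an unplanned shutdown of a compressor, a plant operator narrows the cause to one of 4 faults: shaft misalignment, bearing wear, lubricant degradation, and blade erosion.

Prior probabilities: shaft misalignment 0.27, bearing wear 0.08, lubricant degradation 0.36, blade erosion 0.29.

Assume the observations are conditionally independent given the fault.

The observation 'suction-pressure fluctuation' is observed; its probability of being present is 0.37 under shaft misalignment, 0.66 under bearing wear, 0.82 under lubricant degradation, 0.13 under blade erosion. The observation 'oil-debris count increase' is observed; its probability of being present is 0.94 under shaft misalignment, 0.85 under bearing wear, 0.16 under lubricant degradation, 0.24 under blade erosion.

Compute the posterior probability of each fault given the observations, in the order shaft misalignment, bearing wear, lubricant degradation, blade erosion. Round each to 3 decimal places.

0.481, 0.230, 0.242, 0.046

By Bayes' rule with conditional independence, the unnormalized weight for each hypothesis is prior × ∏ likelihoods:
  shaft misalignment: 0.27 × 0.37 × 0.94 = 0.093906
  bearing wear: 0.08 × 0.66 × 0.85 = 0.04488
  lubricant degradation: 0.36 × 0.82 × 0.16 = 0.047232
  blade erosion: 0.29 × 0.13 × 0.24 = 0.009048
Marginal likelihood of the evidence = 0.19507.
P(shaft misalignment | evidence) = 0.093906 / 0.19507 ≈ 0.481
P(bearing wear | evidence) = 0.04488 / 0.19507 ≈ 0.230
P(lubricant degradation | evidence) = 0.047232 / 0.19507 ≈ 0.242
P(blade erosion | evidence) = 0.009048 / 0.19507 ≈ 0.046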